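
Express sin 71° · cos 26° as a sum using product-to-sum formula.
sin 71° cos 26° = (1/2)[sin(71°+26°) + sin(71°-26°)]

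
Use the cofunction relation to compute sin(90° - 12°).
sin(90° - 12°) = cos(12°) = 0.9781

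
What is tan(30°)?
tan(30°) = √3/3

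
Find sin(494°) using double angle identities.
sin(494°) = 2 sin 247° cos 247° = 0.7193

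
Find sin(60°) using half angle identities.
sin(60°) = √((1 - cos 120°)/2) = √3/2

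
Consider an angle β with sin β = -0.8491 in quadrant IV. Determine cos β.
cos β = √(1 - sin²β) = 0.5282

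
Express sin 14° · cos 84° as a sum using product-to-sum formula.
sin 14° cos 84° = (1/2)[sin(14°+84°) + sin(14°-84°)]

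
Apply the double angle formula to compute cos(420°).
cos(420°) = cos²210° - sin²210° = 1/2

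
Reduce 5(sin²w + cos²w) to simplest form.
5(sin²w + cos²w) = 5 (using Pythagorean identity)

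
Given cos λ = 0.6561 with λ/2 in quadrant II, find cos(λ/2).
cos(λ/2) = ±√((1 + cos λ)/2); negative since λ/2 ∈ QII, so cos(λ/2) = -0.91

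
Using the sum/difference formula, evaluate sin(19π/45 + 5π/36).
sin(19π/45 + 5π/36) = sin 19π/45 cos 5π/36 + cos 19π/45 sin 5π/36 = 0.9816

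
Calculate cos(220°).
cos(220°) = -0.766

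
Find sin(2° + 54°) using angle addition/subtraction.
sin(2° + 54°) = sin 2° cos 54° + cos 2° sin 54° = 0.829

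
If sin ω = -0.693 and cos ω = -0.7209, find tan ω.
tan ω = sin ω / cos ω = 0.9613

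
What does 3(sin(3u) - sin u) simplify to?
3(sin(3u) - sin u) = 3(2 cos(2u) sin u) (using Sum-to-product)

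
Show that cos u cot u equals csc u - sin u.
RHS = 1/sin u - sin u = (1 - sin²u)/sin u = cos²u/sin u = cos u · (cos u/sin u) = cos u cot u = LHS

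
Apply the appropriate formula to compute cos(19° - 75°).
cos(19° - 75°) = cos 19° cos 75° + sin 19° sin 75° = 0.5592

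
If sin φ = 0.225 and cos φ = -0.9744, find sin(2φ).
sin(2φ) = 2 sin φ cos φ = -0.4385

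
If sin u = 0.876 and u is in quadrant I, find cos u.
cos u = 0.4823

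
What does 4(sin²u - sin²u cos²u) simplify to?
4(sin²u - sin²u cos²u) = 4(sin⁴u) (using Factoring)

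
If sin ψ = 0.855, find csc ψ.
csc ψ = 1/sin ψ = 1.17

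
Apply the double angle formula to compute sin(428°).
sin(428°) = 2 sin 214° cos 214° = 0.9272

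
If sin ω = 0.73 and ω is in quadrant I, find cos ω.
cos ω = 0.6834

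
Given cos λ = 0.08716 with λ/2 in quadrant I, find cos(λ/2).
cos(λ/2) = ±√((1 + cos λ)/2); positive since λ/2 ∈ QI, so cos(λ/2) = 0.7373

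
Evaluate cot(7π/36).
cot(7π/36) = 1.428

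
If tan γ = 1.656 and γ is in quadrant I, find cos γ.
cos γ = 0.5169 (using tan²γ + 1 = sec²γ)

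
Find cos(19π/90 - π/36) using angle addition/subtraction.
cos(19π/90 - π/36) = cos 19π/90 cos π/36 + sin 19π/90 sin π/36 = 0.8387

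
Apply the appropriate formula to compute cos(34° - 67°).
cos(34° - 67°) = cos 34° cos 67° + sin 34° sin 67° = 0.8387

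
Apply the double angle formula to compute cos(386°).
cos(386°) = cos²193° - sin²193° = 0.8988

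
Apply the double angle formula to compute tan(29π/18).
tan(29π/18) = 2 tan 29π/36 / (1 - tan²29π/36) = -2.747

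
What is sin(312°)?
sin(312°) = -0.7431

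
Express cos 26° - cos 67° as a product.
cos 26° - cos 67° = -2 sin(46.5°) sin(-20.5°)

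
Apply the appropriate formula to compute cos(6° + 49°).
cos(6° + 49°) = cos 6° cos 49° - sin 6° sin 49° = 0.5736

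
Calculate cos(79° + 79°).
cos(79° + 79°) = cos 79° cos 79° - sin 79° sin 79° = -0.9272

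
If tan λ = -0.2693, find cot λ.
cot λ = 1/tan λ = -3.713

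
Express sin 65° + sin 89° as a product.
sin 65° + sin 89° = 2 sin(77°) cos(-12°)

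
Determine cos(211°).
cos(211°) = -0.8572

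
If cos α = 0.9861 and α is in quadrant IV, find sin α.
sin α = -0.1662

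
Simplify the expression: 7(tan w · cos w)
7(tan w · cos w) = 7(sin w) (using Quotient identity)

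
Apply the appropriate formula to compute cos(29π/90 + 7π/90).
cos(29π/90 + 7π/90) = cos 29π/90 cos 7π/90 - sin 29π/90 sin 7π/90 = 0.309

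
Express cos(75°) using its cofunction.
cos(75°) = sin(90° - 75°) = sin(15°)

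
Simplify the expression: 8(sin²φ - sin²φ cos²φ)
8(sin²φ - sin²φ cos²φ) = 8(sin⁴φ) (using Factoring)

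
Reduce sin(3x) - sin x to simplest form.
sin(3x) - sin x = 2 cos(2x) sin x (using Sum-to-product)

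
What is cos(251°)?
cos(251°) = -0.3256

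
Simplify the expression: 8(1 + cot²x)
8(1 + cot²x) = 8(csc²x) (using Pythagorean identity)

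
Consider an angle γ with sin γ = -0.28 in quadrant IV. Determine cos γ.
cos γ = √(1 - sin²γ) = 0.96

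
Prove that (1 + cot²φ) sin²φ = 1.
LHS = csc²φ · sin²φ = (1/sin²φ) · sin²φ = 1 = RHS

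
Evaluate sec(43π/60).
sec(43π/60) = -1.589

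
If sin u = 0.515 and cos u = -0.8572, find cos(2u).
cos(2u) = cos²u - sin²u = 0.4696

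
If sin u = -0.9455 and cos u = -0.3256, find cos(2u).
cos(2u) = cos²u - sin²u = -0.788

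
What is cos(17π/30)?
cos(17π/30) = -0.2079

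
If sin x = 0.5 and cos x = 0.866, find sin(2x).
sin(2x) = 2 sin x cos x = 0.866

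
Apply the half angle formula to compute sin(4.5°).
sin(4.5°) = √((1 - cos 9°)/2) = 0.07846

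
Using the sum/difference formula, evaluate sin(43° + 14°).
sin(43° + 14°) = sin 43° cos 14° + cos 43° sin 14° = 0.8387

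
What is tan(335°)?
tan(335°) = -0.4663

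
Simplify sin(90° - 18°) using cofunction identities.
sin(90° - 18°) = cos(18°)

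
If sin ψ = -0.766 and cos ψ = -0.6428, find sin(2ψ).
sin(2ψ) = 2 sin ψ cos ψ = 0.9848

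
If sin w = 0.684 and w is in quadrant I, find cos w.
cos w = 0.7295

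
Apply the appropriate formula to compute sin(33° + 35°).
sin(33° + 35°) = sin 33° cos 35° + cos 33° sin 35° = 0.9272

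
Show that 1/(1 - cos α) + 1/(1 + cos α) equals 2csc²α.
LHS = [(1 + cos α) + (1 - cos α)] / [(1 - cos α)(1 + cos α)] = 2/(1 - cos²α) = 2/sin²α = 2csc²α = RHS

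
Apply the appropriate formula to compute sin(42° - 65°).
sin(42° - 65°) = sin 42° cos 65° - cos 42° sin 65° = -0.3907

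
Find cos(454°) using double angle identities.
cos(454°) = cos²227° - sin²227° = -0.06976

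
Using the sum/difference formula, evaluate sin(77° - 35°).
sin(77° - 35°) = sin 77° cos 35° - cos 77° sin 35° = 0.6691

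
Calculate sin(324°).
sin(324°) = -0.5878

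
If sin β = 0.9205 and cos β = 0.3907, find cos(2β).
cos(2β) = cos²β - sin²β = -0.6947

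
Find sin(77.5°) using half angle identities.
sin(77.5°) = √((1 - cos 155°)/2) = 0.9763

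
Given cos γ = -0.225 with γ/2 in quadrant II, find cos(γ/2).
cos(γ/2) = ±√((1 + cos γ)/2); negative since γ/2 ∈ QII, so cos(γ/2) = -0.6225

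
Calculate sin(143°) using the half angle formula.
sin(143°) = √((1 - cos 286°)/2) = 0.6018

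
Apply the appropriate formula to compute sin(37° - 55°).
sin(37° - 55°) = sin 37° cos 55° - cos 37° sin 55° = -0.309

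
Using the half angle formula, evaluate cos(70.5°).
cos(70.5°) = √((1 + cos 141°)/2) = 0.3338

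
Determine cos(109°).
cos(109°) = -0.3256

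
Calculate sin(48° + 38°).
sin(48° + 38°) = sin 48° cos 38° + cos 48° sin 38° = 0.9976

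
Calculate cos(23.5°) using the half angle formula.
cos(23.5°) = √((1 + cos 47°)/2) = 0.9171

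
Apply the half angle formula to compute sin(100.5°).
sin(100.5°) = √((1 - cos 201°)/2) = 0.9833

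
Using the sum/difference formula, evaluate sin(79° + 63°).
sin(79° + 63°) = sin 79° cos 63° + cos 79° sin 63° = 0.6157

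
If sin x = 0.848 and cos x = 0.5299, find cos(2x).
cos(2x) = cos²x - sin²x = -0.4383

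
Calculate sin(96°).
sin(96°) = 0.9945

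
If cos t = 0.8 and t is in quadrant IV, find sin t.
sin t = -0.6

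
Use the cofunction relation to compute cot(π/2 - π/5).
cot(π/2 - π/5) = tan(π/5) = 0.7265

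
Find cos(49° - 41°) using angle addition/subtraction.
cos(49° - 41°) = cos 49° cos 41° + sin 49° sin 41° = 0.9903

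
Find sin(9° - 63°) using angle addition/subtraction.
sin(9° - 63°) = sin 9° cos 63° - cos 9° sin 63° = -0.809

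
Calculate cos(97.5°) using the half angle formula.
cos(97.5°) = -√((1 + cos 195°)/2) = -0.1305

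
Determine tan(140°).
tan(140°) = -0.8391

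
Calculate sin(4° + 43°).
sin(4° + 43°) = sin 4° cos 43° + cos 4° sin 43° = 0.7314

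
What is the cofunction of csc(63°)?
csc(63°) = sec(90° - 63°) = sec(27°)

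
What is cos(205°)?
cos(205°) = -0.9063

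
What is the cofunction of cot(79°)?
cot(79°) = tan(90° - 79°) = tan(11°)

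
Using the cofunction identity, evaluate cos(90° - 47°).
cos(90° - 47°) = sin(47°) = 0.7314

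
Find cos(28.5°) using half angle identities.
cos(28.5°) = √((1 + cos 57°)/2) = 0.8788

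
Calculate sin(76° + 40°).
sin(76° + 40°) = sin 76° cos 40° + cos 76° sin 40° = 0.8988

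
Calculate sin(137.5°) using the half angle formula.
sin(137.5°) = √((1 - cos 275°)/2) = 0.6756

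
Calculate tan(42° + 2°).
tan(42° + 2°) = (tan 42° + tan 2°)/(1 - tan 42° tan 2°) = 0.9657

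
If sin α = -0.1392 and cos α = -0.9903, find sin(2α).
sin(2α) = 2 sin α cos α = 0.2757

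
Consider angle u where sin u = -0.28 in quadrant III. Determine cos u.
cos u = ±√(1 - sin²u) = -0.96 (negative in QIII)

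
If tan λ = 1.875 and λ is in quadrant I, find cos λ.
cos λ = 0.4706 (using tan²λ + 1 = sec²λ)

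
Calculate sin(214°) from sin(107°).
sin(214°) = 2 sin 107° cos 107° = -0.5592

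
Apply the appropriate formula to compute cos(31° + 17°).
cos(31° + 17°) = cos 31° cos 17° - sin 31° sin 17° = 0.6691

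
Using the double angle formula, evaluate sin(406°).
sin(406°) = 2 sin 203° cos 203° = 0.7193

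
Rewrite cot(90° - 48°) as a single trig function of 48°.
cot(90° - 48°) = tan(48°)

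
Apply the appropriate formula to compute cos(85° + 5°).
cos(85° + 5°) = cos 85° cos 5° - sin 85° sin 5° = 0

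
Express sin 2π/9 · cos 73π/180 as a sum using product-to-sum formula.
sin 2π/9 cos 73π/180 = (1/2)[sin(2π/9+73π/180) + sin(2π/9-73π/180)]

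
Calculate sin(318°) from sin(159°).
sin(318°) = 2 sin 159° cos 159° = -0.6691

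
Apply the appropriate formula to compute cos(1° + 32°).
cos(1° + 32°) = cos 1° cos 32° - sin 1° sin 32° = 0.8387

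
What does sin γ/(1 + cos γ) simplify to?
sin γ/(1 + cos γ) = tan(γ/2) (using Half angle)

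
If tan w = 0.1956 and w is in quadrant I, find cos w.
cos w = 0.9814 (using tan²w + 1 = sec²w)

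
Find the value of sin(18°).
sin(18°) = 0.309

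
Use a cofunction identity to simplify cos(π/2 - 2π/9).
cos(π/2 - 2π/9) = sin(2π/9)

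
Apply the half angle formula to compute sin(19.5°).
sin(19.5°) = √((1 - cos 39°)/2) = 0.3338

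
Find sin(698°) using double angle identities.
sin(698°) = 2 sin 349° cos 349° = -0.3746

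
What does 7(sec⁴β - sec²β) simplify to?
7(sec⁴β - sec²β) = 7(tan⁴β + tan²β) (using Pythagorean)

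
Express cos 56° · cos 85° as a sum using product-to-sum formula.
cos 56° cos 85° = (1/2)[cos(56°-85°) + cos(56°+85°)]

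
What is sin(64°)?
sin(64°) = 0.8988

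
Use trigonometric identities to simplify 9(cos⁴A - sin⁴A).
9(cos⁴A - sin⁴A) = 9(cos(2A)) (using Factoring + double angle)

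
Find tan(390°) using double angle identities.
tan(390°) = 2 tan 195° / (1 - tan²195°) = √3/3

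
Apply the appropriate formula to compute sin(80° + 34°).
sin(80° + 34°) = sin 80° cos 34° + cos 80° sin 34° = 0.9135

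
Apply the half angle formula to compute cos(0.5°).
cos(0.5°) = √((1 + cos 1°)/2) = 1.0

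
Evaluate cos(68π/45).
cos(68π/45) = 0.0349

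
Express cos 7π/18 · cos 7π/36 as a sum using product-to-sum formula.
cos 7π/18 cos 7π/36 = (1/2)[cos(7π/18-7π/36) + cos(7π/18+7π/36)]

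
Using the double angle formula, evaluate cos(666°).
cos(666°) = cos²333° - sin²333° = 0.5878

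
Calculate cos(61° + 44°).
cos(61° + 44°) = cos 61° cos 44° - sin 61° sin 44° = -(√6-√2)/4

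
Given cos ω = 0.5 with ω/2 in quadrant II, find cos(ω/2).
cos(ω/2) = ±√((1 + cos ω)/2); negative since ω/2 ∈ QII, so cos(ω/2) = -√3/2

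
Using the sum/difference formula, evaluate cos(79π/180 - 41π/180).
cos(79π/180 - 41π/180) = cos 79π/180 cos 41π/180 + sin 79π/180 sin 41π/180 = 0.788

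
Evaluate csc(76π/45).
csc(76π/45) = -1.206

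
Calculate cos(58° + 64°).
cos(58° + 64°) = cos 58° cos 64° - sin 58° sin 64° = -0.5299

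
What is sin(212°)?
sin(212°) = -0.5299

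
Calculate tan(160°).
tan(160°) = -0.364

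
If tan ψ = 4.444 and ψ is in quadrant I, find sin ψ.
sin ψ = 0.9756 (using tan²ψ + 1 = sec²ψ)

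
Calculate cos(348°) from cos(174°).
cos(348°) = 2cos²174° - 1 = 0.9781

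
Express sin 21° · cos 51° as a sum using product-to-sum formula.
sin 21° cos 51° = (1/2)[sin(21°+51°) + sin(21°-51°)]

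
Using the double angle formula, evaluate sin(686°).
sin(686°) = 2 sin 343° cos 343° = -0.5592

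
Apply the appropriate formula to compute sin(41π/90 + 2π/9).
sin(41π/90 + 2π/9) = sin 41π/90 cos 2π/9 + cos 41π/90 sin 2π/9 = 0.848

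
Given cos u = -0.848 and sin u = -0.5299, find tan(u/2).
tan(u/2) = sin u / (1 + cos u) = -3.486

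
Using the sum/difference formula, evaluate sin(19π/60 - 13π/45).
sin(19π/60 - 13π/45) = sin 19π/60 cos 13π/45 - cos 19π/60 sin 13π/45 = 0.08716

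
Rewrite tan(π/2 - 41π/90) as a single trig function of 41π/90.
tan(π/2 - 41π/90) = cot(41π/90)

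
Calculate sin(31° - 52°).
sin(31° - 52°) = sin 31° cos 52° - cos 31° sin 52° = -0.3584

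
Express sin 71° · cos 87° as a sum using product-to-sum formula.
sin 71° cos 87° = (1/2)[sin(71°+87°) + sin(71°-87°)]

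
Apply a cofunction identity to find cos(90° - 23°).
cos(90° - 23°) = sin(23°) = 0.3907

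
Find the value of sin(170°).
sin(170°) = 0.1736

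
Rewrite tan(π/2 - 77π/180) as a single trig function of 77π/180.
tan(π/2 - 77π/180) = cot(77π/180)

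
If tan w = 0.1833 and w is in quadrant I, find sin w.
sin w = 0.1803 (using tan²w + 1 = sec²w)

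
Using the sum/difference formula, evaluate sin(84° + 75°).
sin(84° + 75°) = sin 84° cos 75° + cos 84° sin 75° = 0.3584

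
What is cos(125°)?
cos(125°) = -0.5736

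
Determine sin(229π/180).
sin(229π/180) = -0.7547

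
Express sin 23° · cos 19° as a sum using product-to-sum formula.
sin 23° cos 19° = (1/2)[sin(23°+19°) + sin(23°-19°)]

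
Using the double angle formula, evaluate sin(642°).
sin(642°) = 2 sin 321° cos 321° = -0.9781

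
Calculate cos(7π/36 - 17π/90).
cos(7π/36 - 17π/90) = cos 7π/36 cos 17π/90 + sin 7π/36 sin 17π/90 = 0.9998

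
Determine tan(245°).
tan(245°) = 2.145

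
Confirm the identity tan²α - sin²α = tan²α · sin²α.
LHS = sin²α/cos²α - sin²α = sin²α(1/cos²α - 1) = sin²α · (1 - cos²α)/cos²α = sin²α · sin²α/cos²α = sin²α · tan²α = RHS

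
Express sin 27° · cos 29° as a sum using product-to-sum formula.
sin 27° cos 29° = (1/2)[sin(27°+29°) + sin(27°-29°)]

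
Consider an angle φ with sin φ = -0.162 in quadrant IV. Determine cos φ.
cos φ = √(1 - sin²φ) = 0.9868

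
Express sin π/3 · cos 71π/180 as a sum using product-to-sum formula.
sin π/3 cos 71π/180 = (1/2)[sin(π/3+71π/180) + sin(π/3-71π/180)]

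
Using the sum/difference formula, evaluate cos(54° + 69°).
cos(54° + 69°) = cos 54° cos 69° - sin 54° sin 69° = -0.5446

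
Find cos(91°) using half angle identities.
cos(91°) = -√((1 + cos 182°)/2) = -0.01745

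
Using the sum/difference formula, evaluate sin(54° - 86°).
sin(54° - 86°) = sin 54° cos 86° - cos 54° sin 86° = -0.5299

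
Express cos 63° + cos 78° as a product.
cos 63° + cos 78° = 2 cos(70.5°) cos(-7.5°)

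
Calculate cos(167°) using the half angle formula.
cos(167°) = -√((1 + cos 334°)/2) = -0.9744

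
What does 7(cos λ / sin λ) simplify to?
7(cos λ / sin λ) = 7(cot λ) (using Quotient identity)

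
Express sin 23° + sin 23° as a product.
sin 23° + sin 23° = 2 sin(23°) cos(0°)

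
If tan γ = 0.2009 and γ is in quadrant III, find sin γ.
sin γ = -0.197 (using tan²γ + 1 = sec²γ)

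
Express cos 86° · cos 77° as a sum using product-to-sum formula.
cos 86° cos 77° = (1/2)[cos(86°-77°) + cos(86°+77°)]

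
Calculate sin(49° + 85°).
sin(49° + 85°) = sin 49° cos 85° + cos 49° sin 85° = 0.7193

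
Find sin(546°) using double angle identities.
sin(546°) = 2 sin 273° cos 273° = -0.1045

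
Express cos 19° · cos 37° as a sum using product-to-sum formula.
cos 19° cos 37° = (1/2)[cos(19°-37°) + cos(19°+37°)]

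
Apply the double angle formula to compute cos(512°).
cos(512°) = cos²256° - sin²256° = -0.8829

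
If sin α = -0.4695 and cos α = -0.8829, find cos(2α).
cos(2α) = cos²α - sin²α = 0.5591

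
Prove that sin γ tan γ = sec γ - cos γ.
RHS = 1/cos γ - cos γ = (1 - cos²γ)/cos γ = sin²γ/cos γ = sin γ · (sin γ/cos γ) = sin γ tan γ = LHS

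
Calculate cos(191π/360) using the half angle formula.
cos(191π/360) = -√((1 + cos 191π/180)/2) = -0.09585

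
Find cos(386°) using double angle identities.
cos(386°) = 1 - 2sin²193° = 0.8988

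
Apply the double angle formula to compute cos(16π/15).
cos(16π/15) = 2cos²8π/15 - 1 = -0.9781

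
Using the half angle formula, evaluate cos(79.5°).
cos(79.5°) = √((1 + cos 159°)/2) = 0.1822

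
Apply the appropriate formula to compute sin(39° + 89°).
sin(39° + 89°) = sin 39° cos 89° + cos 39° sin 89° = 0.788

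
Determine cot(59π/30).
cot(59π/30) = -9.514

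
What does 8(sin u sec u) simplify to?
8(sin u sec u) = 8(tan u) (using Reciprocal + quotient)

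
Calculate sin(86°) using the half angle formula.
sin(86°) = √((1 - cos 172°)/2) = 0.9976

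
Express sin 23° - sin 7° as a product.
sin 23° - sin 7° = 2 cos(15°) sin(8°)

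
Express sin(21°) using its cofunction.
sin(21°) = cos(90° - 21°) = cos(69°)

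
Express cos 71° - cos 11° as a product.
cos 71° - cos 11° = -2 sin(41°) sin(30°)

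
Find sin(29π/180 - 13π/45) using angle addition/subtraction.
sin(29π/180 - 13π/45) = sin 29π/180 cos 13π/45 - cos 29π/180 sin 13π/45 = -0.3907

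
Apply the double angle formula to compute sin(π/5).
sin(π/5) = 2 sin π/10 cos π/10 = 0.5878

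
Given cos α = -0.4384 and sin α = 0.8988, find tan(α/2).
tan(α/2) = sin α / (1 + cos α) = 1.6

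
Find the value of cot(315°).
cot(315°) = -1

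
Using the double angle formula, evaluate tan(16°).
tan(16°) = 2 tan 8° / (1 - tan²8°) = 0.2867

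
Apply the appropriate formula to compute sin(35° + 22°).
sin(35° + 22°) = sin 35° cos 22° + cos 35° sin 22° = 0.8387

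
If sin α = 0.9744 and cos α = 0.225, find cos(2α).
cos(2α) = cos²α - sin²α = -0.8988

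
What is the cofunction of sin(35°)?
sin(35°) = cos(90° - 35°) = cos(55°)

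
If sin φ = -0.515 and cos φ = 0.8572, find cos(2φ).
cos(2φ) = cos²φ - sin²φ = 0.4696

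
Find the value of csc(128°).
csc(128°) = 1.269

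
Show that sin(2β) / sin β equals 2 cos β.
LHS = 2 sin β cos β / sin β = 2 cos β = RHS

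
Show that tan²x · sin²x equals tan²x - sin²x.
RHS = sin²x/cos²x - sin²x = sin²x(1/cos²x - 1) = sin²x · (1 - cos²x)/cos²x = sin²x · sin²x/cos²x = sin²x · tan²x = LHS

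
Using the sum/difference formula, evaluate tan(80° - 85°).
tan(80° - 85°) = (tan 80° - tan 85°)/(1 + tan 80° tan 85°) = -0.08749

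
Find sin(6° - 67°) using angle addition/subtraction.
sin(6° - 67°) = sin 6° cos 67° - cos 6° sin 67° = -0.8746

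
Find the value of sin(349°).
sin(349°) = -0.1908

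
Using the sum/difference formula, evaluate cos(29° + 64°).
cos(29° + 64°) = cos 29° cos 64° - sin 29° sin 64° = -0.05234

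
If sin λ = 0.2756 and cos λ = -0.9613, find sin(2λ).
sin(2λ) = 2 sin λ cos λ = -0.5299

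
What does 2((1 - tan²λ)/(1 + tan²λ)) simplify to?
2((1 - tan²λ)/(1 + tan²λ)) = 2(cos(2λ)) (using Double angle)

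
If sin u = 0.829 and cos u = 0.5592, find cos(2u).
cos(2u) = cos²u - sin²u = -0.3745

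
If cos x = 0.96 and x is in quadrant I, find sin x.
sin x = 0.28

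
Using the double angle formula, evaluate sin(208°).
sin(208°) = 2 sin 104° cos 104° = -0.4695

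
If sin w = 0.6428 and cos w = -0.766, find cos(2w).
cos(2w) = cos²w - sin²w = 0.1736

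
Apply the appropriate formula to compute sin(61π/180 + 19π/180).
sin(61π/180 + 19π/180) = sin 61π/180 cos 19π/180 + cos 61π/180 sin 19π/180 = 0.9848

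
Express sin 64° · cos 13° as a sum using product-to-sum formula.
sin 64° cos 13° = (1/2)[sin(64°+13°) + sin(64°-13°)]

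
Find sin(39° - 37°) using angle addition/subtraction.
sin(39° - 37°) = sin 39° cos 37° - cos 39° sin 37° = 0.0349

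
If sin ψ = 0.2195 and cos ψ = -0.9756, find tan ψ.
tan ψ = sin ψ / cos ψ = -0.225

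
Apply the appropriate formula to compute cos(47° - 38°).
cos(47° - 38°) = cos 47° cos 38° + sin 47° sin 38° = 0.9877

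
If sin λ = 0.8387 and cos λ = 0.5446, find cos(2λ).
cos(2λ) = cos²λ - sin²λ = -0.4068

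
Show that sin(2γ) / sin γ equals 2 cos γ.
LHS = 2 sin γ cos γ / sin γ = 2 cos γ = RHS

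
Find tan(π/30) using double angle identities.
tan(π/30) = 2 tan π/60 / (1 - tan²π/60) = 0.1051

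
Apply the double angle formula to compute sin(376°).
sin(376°) = 2 sin 188° cos 188° = 0.2756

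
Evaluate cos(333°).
cos(333°) = 0.891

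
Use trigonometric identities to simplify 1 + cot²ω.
1 + cot²ω = csc²ω (using Pythagorean identity)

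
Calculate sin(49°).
sin(49°) = 0.7547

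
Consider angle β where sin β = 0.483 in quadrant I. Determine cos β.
cos β = √(1 - sin²β) = 0.8756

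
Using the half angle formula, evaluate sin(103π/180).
sin(103π/180) = √((1 - cos 103π/90)/2) = 0.9744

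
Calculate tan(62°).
tan(62°) = 1.881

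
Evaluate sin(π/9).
sin(π/9) = 0.342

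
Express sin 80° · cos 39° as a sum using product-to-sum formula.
sin 80° cos 39° = (1/2)[sin(80°+39°) + sin(80°-39°)]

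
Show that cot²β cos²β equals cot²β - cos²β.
RHS = cos²β/sin²β - cos²β = cos²β(1/sin²β - 1) = cos²β · (1 - sin²β)/sin²β = cos²β · cos²β/sin²β = cos²β · cot²β = LHS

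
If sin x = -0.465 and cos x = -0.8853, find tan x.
tan x = sin x / cos x = 0.5252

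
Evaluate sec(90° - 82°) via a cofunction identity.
sec(90° - 82°) = csc(82°) = 1.01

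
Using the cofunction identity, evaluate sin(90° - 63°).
sin(90° - 63°) = cos(63°) = 0.454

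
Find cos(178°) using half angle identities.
cos(178°) = -√((1 + cos 356°)/2) = -0.9994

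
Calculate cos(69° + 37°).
cos(69° + 37°) = cos 69° cos 37° - sin 69° sin 37° = -0.2756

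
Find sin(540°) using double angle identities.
sin(540°) = 2 sin 270° cos 270° = 0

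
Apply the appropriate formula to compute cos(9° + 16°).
cos(9° + 16°) = cos 9° cos 16° - sin 9° sin 16° = 0.9063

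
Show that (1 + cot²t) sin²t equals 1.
LHS = csc²t · sin²t = (1/sin²t) · sin²t = 1 = RHS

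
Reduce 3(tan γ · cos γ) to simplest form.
3(tan γ · cos γ) = 3(sin γ) (using Quotient identity)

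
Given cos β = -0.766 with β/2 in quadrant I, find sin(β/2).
sin(β/2) = ±√((1 - cos β)/2); positive since β/2 ∈ QI, so sin(β/2) = 0.9397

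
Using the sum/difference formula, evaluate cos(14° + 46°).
cos(14° + 46°) = cos 14° cos 46° - sin 14° sin 46° = 1/2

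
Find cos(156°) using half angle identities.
cos(156°) = -√((1 + cos 312°)/2) = -0.9135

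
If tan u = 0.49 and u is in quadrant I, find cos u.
cos u = 0.898 (using tan²u + 1 = sec²u)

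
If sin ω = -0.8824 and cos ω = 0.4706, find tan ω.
tan ω = sin ω / cos ω = -1.875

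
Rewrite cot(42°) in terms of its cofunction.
cot(42°) = tan(90° - 42°) = tan(48°)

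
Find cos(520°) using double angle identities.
cos(520°) = cos²260° - sin²260° = -0.9397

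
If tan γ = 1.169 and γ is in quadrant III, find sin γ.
sin γ = -0.7599 (using tan²γ + 1 = sec²γ)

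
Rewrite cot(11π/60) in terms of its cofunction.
cot(11π/60) = tan(π/2 - 11π/60) = tan(19π/60)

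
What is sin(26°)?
sin(26°) = 0.4384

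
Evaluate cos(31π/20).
cos(31π/20) = 0.1564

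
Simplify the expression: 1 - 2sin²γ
1 - 2sin²γ = cos(2γ) (using Double angle)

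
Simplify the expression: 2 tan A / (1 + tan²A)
2 tan A / (1 + tan²A) = sin(2A) (using Double angle)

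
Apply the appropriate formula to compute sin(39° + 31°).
sin(39° + 31°) = sin 39° cos 31° + cos 39° sin 31° = 0.9397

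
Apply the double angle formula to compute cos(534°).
cos(534°) = 2cos²267° - 1 = -0.9945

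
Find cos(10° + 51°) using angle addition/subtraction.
cos(10° + 51°) = cos 10° cos 51° - sin 10° sin 51° = 0.4848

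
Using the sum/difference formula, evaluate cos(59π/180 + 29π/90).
cos(59π/180 + 29π/90) = cos 59π/180 cos 29π/90 - sin 59π/180 sin 29π/90 = -0.454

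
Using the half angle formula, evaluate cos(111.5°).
cos(111.5°) = -√((1 + cos 223°)/2) = -0.3665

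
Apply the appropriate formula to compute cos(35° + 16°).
cos(35° + 16°) = cos 35° cos 16° - sin 35° sin 16° = 0.6293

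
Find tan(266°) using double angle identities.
tan(266°) = 2 tan 133° / (1 - tan²133°) = 14.3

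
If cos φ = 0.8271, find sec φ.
sec φ = 1/cos φ = 1.209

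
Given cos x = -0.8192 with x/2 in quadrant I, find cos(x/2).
cos(x/2) = ±√((1 + cos x)/2); positive since x/2 ∈ QI, so cos(x/2) = 0.3007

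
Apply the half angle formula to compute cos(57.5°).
cos(57.5°) = √((1 + cos 115°)/2) = 0.5373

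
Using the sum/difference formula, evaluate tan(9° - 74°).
tan(9° - 74°) = (tan 9° - tan 74°)/(1 + tan 9° tan 74°) = -2.145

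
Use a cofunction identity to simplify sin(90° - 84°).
sin(90° - 84°) = cos(84°)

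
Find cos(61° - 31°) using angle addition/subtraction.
cos(61° - 31°) = cos 61° cos 31° + sin 61° sin 31° = √3/2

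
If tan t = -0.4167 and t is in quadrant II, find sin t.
sin t = 0.3846 (using tan²t + 1 = sec²t)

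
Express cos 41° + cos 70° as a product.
cos 41° + cos 70° = 2 cos(55.5°) cos(-14.5°)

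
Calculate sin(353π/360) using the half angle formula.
sin(353π/360) = √((1 - cos 353π/180)/2) = 0.06105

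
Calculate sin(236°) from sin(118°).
sin(236°) = 2 sin 118° cos 118° = -0.829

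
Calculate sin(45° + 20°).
sin(45° + 20°) = sin 45° cos 20° + cos 45° sin 20° = 0.9063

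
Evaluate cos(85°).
cos(85°) = 0.08716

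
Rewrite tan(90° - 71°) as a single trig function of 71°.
tan(90° - 71°) = cot(71°)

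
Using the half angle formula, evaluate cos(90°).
cos(90°) = √((1 + cos 180°)/2) = 0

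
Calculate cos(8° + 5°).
cos(8° + 5°) = cos 8° cos 5° - sin 8° sin 5° = 0.9744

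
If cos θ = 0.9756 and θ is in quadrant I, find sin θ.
sin θ = 0.2196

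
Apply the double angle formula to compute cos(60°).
cos(60°) = 1 - 2sin²30° = 1/2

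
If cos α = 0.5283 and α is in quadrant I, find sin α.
sin α = 0.8491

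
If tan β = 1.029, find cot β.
cot β = 1/tan β = 0.9718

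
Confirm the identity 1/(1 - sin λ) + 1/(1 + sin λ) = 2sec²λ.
LHS = [(1 + sin λ) + (1 - sin λ)] / [(1 - sin λ)(1 + sin λ)] = 2/(1 - sin²λ) = 2/cos²λ = 2sec²λ = RHS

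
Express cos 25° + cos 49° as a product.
cos 25° + cos 49° = 2 cos(37°) cos(-12°)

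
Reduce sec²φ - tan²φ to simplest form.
sec²φ - tan²φ = 1 (using Pythagorean identity)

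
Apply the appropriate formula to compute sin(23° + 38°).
sin(23° + 38°) = sin 23° cos 38° + cos 23° sin 38° = 0.8746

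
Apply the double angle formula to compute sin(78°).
sin(78°) = 2 sin 39° cos 39° = 0.9781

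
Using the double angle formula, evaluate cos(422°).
cos(422°) = cos²211° - sin²211° = 0.4695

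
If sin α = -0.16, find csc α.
csc α = 1/sin α = -6.25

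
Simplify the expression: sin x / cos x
sin x / cos x = tan x (using Quotient identity)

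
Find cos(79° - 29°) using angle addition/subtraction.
cos(79° - 29°) = cos 79° cos 29° + sin 79° sin 29° = 0.6428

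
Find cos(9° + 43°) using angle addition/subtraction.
cos(9° + 43°) = cos 9° cos 43° - sin 9° sin 43° = 0.6157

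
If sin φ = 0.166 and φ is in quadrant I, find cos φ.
cos φ = 0.9861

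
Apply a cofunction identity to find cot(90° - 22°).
cot(90° - 22°) = tan(22°) = 0.404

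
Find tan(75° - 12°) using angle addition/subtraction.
tan(75° - 12°) = (tan 75° - tan 12°)/(1 + tan 75° tan 12°) = 1.963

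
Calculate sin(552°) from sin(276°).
sin(552°) = 2 sin 276° cos 276° = -0.2079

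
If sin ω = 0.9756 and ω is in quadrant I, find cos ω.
cos ω = 0.2196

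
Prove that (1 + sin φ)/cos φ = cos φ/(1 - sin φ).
LHS = (1 + sin φ)(1 - sin φ) / (cos φ(1 - sin φ)) = (1 - sin²φ) / (cos φ(1 - sin φ)) = cos²φ / (cos φ(1 - sin φ)) = cos φ/(1 - sin φ) = RHS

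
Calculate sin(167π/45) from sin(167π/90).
sin(167π/45) = 2 sin 167π/90 cos 167π/90 = -0.788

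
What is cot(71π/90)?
cot(71π/90) = -1.28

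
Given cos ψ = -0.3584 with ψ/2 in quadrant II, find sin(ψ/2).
sin(ψ/2) = ±√((1 - cos ψ)/2); positive since ψ/2 ∈ QII, so sin(ψ/2) = 0.8241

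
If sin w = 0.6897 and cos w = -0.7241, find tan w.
tan w = sin w / cos w = -0.9525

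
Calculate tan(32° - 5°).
tan(32° - 5°) = (tan 32° - tan 5°)/(1 + tan 32° tan 5°) = 0.5095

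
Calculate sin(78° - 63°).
sin(78° - 63°) = sin 78° cos 63° - cos 78° sin 63° = (√6-√2)/4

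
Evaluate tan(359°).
tan(359°) = -0.01746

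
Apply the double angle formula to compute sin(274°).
sin(274°) = 2 sin 137° cos 137° = -0.9976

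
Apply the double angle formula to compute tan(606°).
tan(606°) = 2 tan 303° / (1 - tan²303°) = 2.246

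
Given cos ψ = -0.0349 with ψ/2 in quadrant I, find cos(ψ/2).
cos(ψ/2) = ±√((1 + cos ψ)/2); positive since ψ/2 ∈ QI, so cos(ψ/2) = 0.6947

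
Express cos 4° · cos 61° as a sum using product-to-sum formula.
cos 4° cos 61° = (1/2)[cos(4°-61°) + cos(4°+61°)]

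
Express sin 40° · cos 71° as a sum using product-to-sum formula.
sin 40° cos 71° = (1/2)[sin(40°+71°) + sin(40°-71°)]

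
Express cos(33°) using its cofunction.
cos(33°) = sin(90° - 33°) = sin(57°)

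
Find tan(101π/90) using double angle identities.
tan(101π/90) = 2 tan 101π/180 / (1 - tan²101π/180) = 0.404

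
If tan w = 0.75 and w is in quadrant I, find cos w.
cos w = 0.8 (using tan²w + 1 = sec²w)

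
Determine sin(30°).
sin(30°) = 1/2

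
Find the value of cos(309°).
cos(309°) = 0.6293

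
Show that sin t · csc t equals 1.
LHS = sin t · (1/sin t) = 1 = RHS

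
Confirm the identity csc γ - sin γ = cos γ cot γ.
LHS = 1/sin γ - sin γ = (1 - sin²γ)/sin γ = cos²γ/sin γ = cos γ · (cos γ/sin γ) = cos γ cot γ = RHS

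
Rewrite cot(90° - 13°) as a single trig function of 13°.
cot(90° - 13°) = tan(13°)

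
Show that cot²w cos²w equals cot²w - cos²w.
RHS = cos²w/sin²w - cos²w = cos²w(1/sin²w - 1) = cos²w · (1 - sin²w)/sin²w = cos²w · cos²w/sin²w = cos²w · cot²w = LHS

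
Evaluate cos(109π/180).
cos(109π/180) = -0.3256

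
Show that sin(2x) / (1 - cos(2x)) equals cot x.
LHS = 2 sin x cos x / (2sin²x) = cos x/sin x = cot x = RHS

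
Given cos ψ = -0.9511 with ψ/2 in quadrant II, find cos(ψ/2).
cos(ψ/2) = ±√((1 + cos ψ)/2); negative since ψ/2 ∈ QII, so cos(ψ/2) = -0.1564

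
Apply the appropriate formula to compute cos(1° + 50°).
cos(1° + 50°) = cos 1° cos 50° - sin 1° sin 50° = 0.6293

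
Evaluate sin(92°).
sin(92°) = 0.9994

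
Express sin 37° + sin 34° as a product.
sin 37° + sin 34° = 2 sin(35.5°) cos(1.5°)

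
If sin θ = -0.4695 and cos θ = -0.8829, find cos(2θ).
cos(2θ) = cos²θ - sin²θ = 0.5591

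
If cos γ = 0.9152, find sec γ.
sec γ = 1/cos γ = 1.093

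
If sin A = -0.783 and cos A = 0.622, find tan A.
tan A = sin A / cos A = -1.259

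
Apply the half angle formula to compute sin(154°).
sin(154°) = √((1 - cos 308°)/2) = 0.4384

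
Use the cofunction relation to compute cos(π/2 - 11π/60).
cos(π/2 - 11π/60) = sin(11π/60) = 0.5446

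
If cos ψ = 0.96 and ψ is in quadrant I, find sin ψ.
sin ψ = 0.28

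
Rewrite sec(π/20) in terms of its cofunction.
sec(π/20) = csc(π/2 - π/20) = csc(9π/20)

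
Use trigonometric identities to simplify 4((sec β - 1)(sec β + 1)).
4((sec β - 1)(sec β + 1)) = 4(tan²β) (using Diff. of squares)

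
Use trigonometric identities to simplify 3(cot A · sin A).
3(cot A · sin A) = 3(cos A) (using Quotient identity)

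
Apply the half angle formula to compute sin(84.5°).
sin(84.5°) = √((1 - cos 169°)/2) = 0.9954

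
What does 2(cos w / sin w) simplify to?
2(cos w / sin w) = 2(cot w) (using Quotient identity)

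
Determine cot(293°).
cot(293°) = -0.4245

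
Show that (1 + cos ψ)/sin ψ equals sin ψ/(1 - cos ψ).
RHS = sin ψ(1 + cos ψ) / ((1 - cos ψ)(1 + cos ψ)) = sin ψ(1 + cos ψ) / (1 - cos²ψ) = sin ψ(1 + cos ψ) / sin²ψ = (1 + cos ψ)/sin ψ = LHS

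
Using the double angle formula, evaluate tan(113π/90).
tan(113π/90) = 2 tan 113π/180 / (1 - tan²113π/180) = 1.036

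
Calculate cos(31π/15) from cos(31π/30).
cos(31π/15) = cos²31π/30 - sin²31π/30 = 0.9781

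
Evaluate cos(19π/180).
cos(19π/180) = 0.9455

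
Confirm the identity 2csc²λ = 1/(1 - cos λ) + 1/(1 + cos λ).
RHS = [(1 + cos λ) + (1 - cos λ)] / [(1 - cos λ)(1 + cos λ)] = 2/(1 - cos²λ) = 2/sin²λ = 2csc²λ = LHS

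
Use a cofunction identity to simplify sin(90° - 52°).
sin(90° - 52°) = cos(52°)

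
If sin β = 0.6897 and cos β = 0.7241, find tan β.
tan β = sin β / cos β = 0.9525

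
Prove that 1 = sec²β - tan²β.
RHS = 1/cos²β - sin²β/cos²β = (1 - sin²β)/cos²β = cos²β/cos²β = 1 = LHS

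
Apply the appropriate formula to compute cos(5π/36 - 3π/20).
cos(5π/36 - 3π/20) = cos 5π/36 cos 3π/20 + sin 5π/36 sin 3π/20 = 0.9994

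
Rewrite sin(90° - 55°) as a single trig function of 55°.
sin(90° - 55°) = cos(55°)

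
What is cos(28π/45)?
cos(28π/45) = -0.3746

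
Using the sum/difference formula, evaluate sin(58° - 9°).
sin(58° - 9°) = sin 58° cos 9° - cos 58° sin 9° = 0.7547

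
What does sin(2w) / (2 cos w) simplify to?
sin(2w) / (2 cos w) = sin w (using Double angle)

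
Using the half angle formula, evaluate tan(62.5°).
tan(62.5°) = sin 125° / (1 + cos 125°) = 1.921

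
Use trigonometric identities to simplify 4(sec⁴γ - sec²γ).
4(sec⁴γ - sec²γ) = 4(tan⁴γ + tan²γ) (using Pythagorean)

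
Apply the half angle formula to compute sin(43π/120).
sin(43π/120) = √((1 - cos 43π/60)/2) = 0.9026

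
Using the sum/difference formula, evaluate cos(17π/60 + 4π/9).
cos(17π/60 + 4π/9) = cos 17π/60 cos 4π/9 - sin 17π/60 sin 4π/9 = -0.6561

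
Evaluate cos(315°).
cos(315°) = √2/2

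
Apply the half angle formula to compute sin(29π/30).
sin(29π/30) = √((1 - cos 29π/15)/2) = 0.1045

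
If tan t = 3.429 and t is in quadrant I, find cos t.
cos t = 0.28 (using tan²t + 1 = sec²t)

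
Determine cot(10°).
cot(10°) = 5.671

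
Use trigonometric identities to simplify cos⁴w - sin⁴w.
cos⁴w - sin⁴w = cos(2w) (using Factoring + double angle)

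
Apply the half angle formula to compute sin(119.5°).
sin(119.5°) = √((1 - cos 239°)/2) = 0.8704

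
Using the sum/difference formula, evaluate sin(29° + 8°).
sin(29° + 8°) = sin 29° cos 8° + cos 29° sin 8° = 0.6018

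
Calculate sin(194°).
sin(194°) = -0.2419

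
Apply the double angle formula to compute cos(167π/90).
cos(167π/90) = cos²167π/180 - sin²167π/180 = 0.8988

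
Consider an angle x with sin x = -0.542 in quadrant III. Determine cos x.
cos x = ±√(1 - sin²x) = -0.8404 (negative in QIII)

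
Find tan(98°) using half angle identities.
tan(98°) = sin 196° / (1 + cos 196°) = -7.115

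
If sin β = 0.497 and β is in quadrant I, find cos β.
cos β = 0.8678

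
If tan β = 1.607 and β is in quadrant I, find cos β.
cos β = 0.5283 (using tan²β + 1 = sec²β)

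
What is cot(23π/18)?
cot(23π/18) = 0.8391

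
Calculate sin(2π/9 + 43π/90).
sin(2π/9 + 43π/90) = sin 2π/9 cos 43π/90 + cos 2π/9 sin 43π/90 = 0.809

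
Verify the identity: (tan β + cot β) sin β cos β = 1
LHS = (sin β/cos β + cos β/sin β) sin β cos β = ((sin²β + cos²β)/(sin β cos β)) · sin β cos β = sin²β + cos²β = 1 = RHS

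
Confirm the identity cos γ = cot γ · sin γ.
RHS = (cos γ/sin γ) · sin γ = cos γ = LHS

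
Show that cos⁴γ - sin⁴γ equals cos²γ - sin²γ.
LHS = (cos²γ - sin²γ)(cos²γ + sin²γ) = (cos²γ - sin²γ) · 1 = cos²γ - sin²γ = RHS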